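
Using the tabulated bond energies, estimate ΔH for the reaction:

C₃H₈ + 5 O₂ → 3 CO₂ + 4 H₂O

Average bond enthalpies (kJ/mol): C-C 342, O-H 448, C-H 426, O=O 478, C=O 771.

ΔH ≈ −1728 kJ

Bonds broken (reactants):
  C-C: 2 × 342 = 684
  C-H: 8 × 426 = 3408
  O=O: 5 × 478 = 2390
  Σ(broken) = 6482 kJ
Bonds formed (products):
  C=O: 6 × 771 = 4626
  O-H: 8 × 448 = 3584
  Σ(formed) = 8210 kJ
ΔH = Σ(broken) − Σ(formed) = 6482 − 8210 = −1728 kJ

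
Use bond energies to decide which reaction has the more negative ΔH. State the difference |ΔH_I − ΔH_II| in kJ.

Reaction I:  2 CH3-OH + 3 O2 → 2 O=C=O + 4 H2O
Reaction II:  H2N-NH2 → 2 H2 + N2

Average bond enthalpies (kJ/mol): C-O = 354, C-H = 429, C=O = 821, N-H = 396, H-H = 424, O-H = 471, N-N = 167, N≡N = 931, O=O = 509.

Reaction I, by 1273 kJ

Reaction I:
  Bonds broken (reactants):
    C-H: 6 × 429 = 2574
    C-O: 2 × 354 = 708
    O-H: 2 × 471 = 942
    O=O: 3 × 509 = 1527
    Σ(broken) = 5751 kJ
  Bonds formed (products):
    C=O: 4 × 821 = 3284
    O-H: 8 × 471 = 3768
    Σ(formed) = 7052 kJ
  ΔH_I = 5751 − 7052 = −1301 kJ
Reaction II:
  Bonds broken (reactants):
    N-H: 4 × 396 = 1584
    N-N: 1 × 167 = 167
    Σ(broken) = 1751 kJ
  Bonds formed (products):
    H-H: 2 × 424 = 848
    N≡N: 1 × 931 = 931
    Σ(formed) = 1779 kJ
  ΔH_II = 1751 − 1779 = −28 kJ
ΔH_I − ΔH_II = −1273 kJ, so reaction I has the more negative ΔH; |ΔH_I − ΔH_II| = 1273 kJ.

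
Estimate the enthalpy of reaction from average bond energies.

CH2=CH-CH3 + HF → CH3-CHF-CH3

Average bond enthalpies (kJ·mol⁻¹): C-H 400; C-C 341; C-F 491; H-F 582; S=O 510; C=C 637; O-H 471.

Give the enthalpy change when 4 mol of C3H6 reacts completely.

Bonds broken (reactants):
  C-C: 1 × 341 = 341
  C-H: 6 × 400 = 2400
  C=C: 1 × 637 = 637
  H-F: 1 × 582 = 582
  Σ(broken) = 3960 kJ
Bonds formed (products):
  C-C: 2 × 341 = 682
  C-F: 1 × 491 = 491
  C-H: 7 × 400 = 2800
  Σ(formed) = 3973 kJ
ΔH = Σ(broken) − Σ(formed) = 3960 − 3973 = −13 kJ
For 4× the reaction as written: 4 × (−13) = −52 kJ

ΔH = −52 kJ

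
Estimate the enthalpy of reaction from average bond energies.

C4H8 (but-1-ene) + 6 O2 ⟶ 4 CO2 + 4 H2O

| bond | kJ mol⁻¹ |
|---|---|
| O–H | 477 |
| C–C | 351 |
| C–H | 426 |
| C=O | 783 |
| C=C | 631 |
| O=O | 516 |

Bonds broken (reactants):
  C–C: 2 × 351 = 702
  C–H: 8 × 426 = 3408
  C=C: 1 × 631 = 631
  O=O: 6 × 516 = 3096
  Σ(broken) = 7837 kJ
Bonds formed (products):
  C=O: 8 × 783 = 6264
  O–H: 8 × 477 = 3816
  Σ(formed) = 10080 kJ
ΔH = Σ(broken) − Σ(formed) = 7837 − 10080 = −2243 kJ

ΔH ≈ −2243 kJ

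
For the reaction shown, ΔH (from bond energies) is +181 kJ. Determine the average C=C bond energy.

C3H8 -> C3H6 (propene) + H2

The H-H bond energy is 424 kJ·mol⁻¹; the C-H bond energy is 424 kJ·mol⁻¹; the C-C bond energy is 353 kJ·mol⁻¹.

Let D be the C=C bond energy.
Σ(broken) = 2×353 + 8×424 = 4098
Σ(formed) = 1×353 + 6×424 + 1×D + 1×424 = 3321 + D
ΔH = Σ(broken) − Σ(formed) = (4098) − (3321 + D) = +777 − D
Setting this equal to +181 kJ gives D = 596 kJ/mol.

D(C=C) ≈ 596 kJ/mol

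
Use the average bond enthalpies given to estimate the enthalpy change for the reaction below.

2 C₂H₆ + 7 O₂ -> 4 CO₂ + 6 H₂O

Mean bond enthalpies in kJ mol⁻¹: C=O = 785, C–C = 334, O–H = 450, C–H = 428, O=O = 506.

ΔH ≈ −2334 kJ

Bonds broken (reactants):
  C–C: 2 × 334 = 668
  C–H: 12 × 428 = 5136
  O=O: 7 × 506 = 3542
  Σ(broken) = 9346 kJ
Bonds formed (products):
  C=O: 8 × 785 = 6280
  O–H: 12 × 450 = 5400
  Σ(formed) = 11680 kJ
ΔH = Σ(broken) − Σ(formed) = 9346 − 11680 = −2334 kJ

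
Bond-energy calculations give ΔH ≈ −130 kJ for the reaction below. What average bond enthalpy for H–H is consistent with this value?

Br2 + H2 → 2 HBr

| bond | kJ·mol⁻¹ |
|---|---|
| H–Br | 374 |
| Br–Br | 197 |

D(H–H) ≈ 421 kJ/mol

Let D be the H–H bond energy.
Σ(broken) = 1×197 + 1×D = 197 + D
Σ(formed) = 2×374 = 748
ΔH = Σ(broken) − Σ(formed) = (197 + D) − (748) = −551 + D
Setting this equal to −130 kJ gives D = 421 kJ/mol.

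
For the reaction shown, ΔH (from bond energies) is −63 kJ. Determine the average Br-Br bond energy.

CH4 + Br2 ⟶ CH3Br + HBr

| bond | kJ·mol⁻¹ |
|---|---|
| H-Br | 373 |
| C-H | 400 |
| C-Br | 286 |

D(Br-Br) ≈ 196 kJ/mol

Let D be the Br-Br bond energy.
Σ(broken) = 1×D + 4×400 = 1600 + D
Σ(formed) = 1×286 + 3×400 + 1×373 = 1859
ΔH = Σ(broken) − Σ(formed) = (1600 + D) − (1859) = −259 + D
Setting this equal to −63 kJ gives D = 196 kJ/mol.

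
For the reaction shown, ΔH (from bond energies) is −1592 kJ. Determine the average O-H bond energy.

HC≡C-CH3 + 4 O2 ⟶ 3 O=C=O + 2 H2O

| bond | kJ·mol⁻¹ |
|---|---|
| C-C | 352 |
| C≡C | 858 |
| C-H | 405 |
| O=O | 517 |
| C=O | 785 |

D(O-H) ≈ 445 kJ/mol

Let D be the O-H bond energy.
Σ(broken) = 1×858 + 1×352 + 4×405 + 4×517 = 4898
Σ(formed) = 6×785 + 4×D = 4710 + 4D
ΔH = Σ(broken) − Σ(formed) = (4898) − (4710 + 4D) = +188 − 4D
Setting this equal to −1592 kJ gives 4D = 1780, so D = 445 kJ/mol.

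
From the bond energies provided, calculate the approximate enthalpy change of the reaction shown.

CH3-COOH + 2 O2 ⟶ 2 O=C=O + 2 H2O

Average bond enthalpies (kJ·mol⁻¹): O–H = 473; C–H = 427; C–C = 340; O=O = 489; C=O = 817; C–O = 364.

ΔH ≈ −907 kJ

Bonds broken (reactants):
  C–C: 1 × 340 = 340
  C–H: 3 × 427 = 1281
  C–O: 1 × 364 = 364
  C=O: 1 × 817 = 817
  O–H: 1 × 473 = 473
  O=O: 2 × 489 = 978
  Σ(broken) = 4253 kJ
Bonds formed (products):
  C=O: 4 × 817 = 3268
  O–H: 4 × 473 = 1892
  Σ(formed) = 5160 kJ
ΔH = Σ(broken) − Σ(formed) = 4253 − 5160 = −907 kJ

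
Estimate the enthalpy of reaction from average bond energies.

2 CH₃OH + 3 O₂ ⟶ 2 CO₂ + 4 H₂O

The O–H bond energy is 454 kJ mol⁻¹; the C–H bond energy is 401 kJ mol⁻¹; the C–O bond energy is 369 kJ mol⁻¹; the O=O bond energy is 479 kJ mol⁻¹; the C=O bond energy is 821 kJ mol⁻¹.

ΔH ≈ −1427 kJ

Bonds broken (reactants):
  C–H: 6 × 401 = 2406
  C–O: 2 × 369 = 738
  O–H: 2 × 454 = 908
  O=O: 3 × 479 = 1437
  Σ(broken) = 5489 kJ
Bonds formed (products):
  C=O: 4 × 821 = 3284
  O–H: 8 × 454 = 3632
  Σ(formed) = 6916 kJ
ΔH = Σ(broken) − Σ(formed) = 5489 − 6916 = −1427 kJ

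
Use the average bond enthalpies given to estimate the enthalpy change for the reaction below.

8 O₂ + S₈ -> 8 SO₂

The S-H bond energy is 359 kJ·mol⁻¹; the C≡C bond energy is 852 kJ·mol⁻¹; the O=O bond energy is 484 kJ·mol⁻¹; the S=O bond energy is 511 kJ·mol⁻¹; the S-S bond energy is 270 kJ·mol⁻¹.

Bonds broken (reactants):
  O=O: 8 × 484 = 3872
  S-S: 8 × 270 = 2160
  Σ(broken) = 6032 kJ
Bonds formed (products):
  S=O: 16 × 511 = 8176
  Σ(formed) = 8176 kJ
ΔH = Σ(broken) − Σ(formed) = 6032 − 8176 = −2144 kJ

ΔH ≈ −2144 kJ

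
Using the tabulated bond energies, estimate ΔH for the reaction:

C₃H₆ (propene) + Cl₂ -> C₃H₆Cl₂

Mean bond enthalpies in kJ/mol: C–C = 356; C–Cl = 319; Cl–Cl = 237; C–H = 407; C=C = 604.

Bonds broken (reactants):
  C–C: 1 × 356 = 356
  C–H: 6 × 407 = 2442
  C=C: 1 × 604 = 604
  Cl–Cl: 1 × 237 = 237
  Σ(broken) = 3639 kJ
Bonds formed (products):
  C–C: 2 × 356 = 712
  C–Cl: 2 × 319 = 638
  C–H: 6 × 407 = 2442
  Σ(formed) = 3792 kJ
ΔH = Σ(broken) − Σ(formed) = 3639 − 3792 = −153 kJ

ΔH ≈ −153 kJ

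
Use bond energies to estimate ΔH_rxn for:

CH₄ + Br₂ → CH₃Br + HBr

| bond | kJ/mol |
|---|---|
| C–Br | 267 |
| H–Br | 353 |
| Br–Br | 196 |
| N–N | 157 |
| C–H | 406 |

Bonds broken (reactants):
  Br–Br: 1 × 196 = 196
  C–H: 4 × 406 = 1624
  Σ(broken) = 1820 kJ
Bonds formed (products):
  C–Br: 1 × 267 = 267
  C–H: 3 × 406 = 1218
  H–Br: 1 × 353 = 353
  Σ(formed) = 1838 kJ
ΔH = Σ(broken) − Σ(formed) = 1820 − 1838 = −18 kJ

ΔH ≈ −18 kJ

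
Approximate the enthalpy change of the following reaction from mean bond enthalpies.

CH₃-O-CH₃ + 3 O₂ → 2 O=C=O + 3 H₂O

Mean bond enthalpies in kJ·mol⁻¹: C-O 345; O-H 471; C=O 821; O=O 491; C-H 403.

ΔH ≈ −1529 kJ

Bonds broken (reactants):
  C-H: 6 × 403 = 2418
  C-O: 2 × 345 = 690
  O=O: 3 × 491 = 1473
  Σ(broken) = 4581 kJ
Bonds formed (products):
  C=O: 4 × 821 = 3284
  O-H: 6 × 471 = 2826
  Σ(formed) = 6110 kJ
ΔH = Σ(broken) − Σ(formed) = 4581 − 6110 = −1529 kJ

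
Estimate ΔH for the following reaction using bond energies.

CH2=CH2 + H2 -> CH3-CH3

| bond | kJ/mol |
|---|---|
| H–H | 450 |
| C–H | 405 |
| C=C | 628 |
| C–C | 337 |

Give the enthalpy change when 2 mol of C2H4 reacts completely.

ΔH = −138 kJ

Bonds broken (reactants):
  C–H: 4 × 405 = 1620
  C=C: 1 × 628 = 628
  H–H: 1 × 450 = 450
  Σ(broken) = 2698 kJ
Bonds formed (products):
  C–C: 1 × 337 = 337
  C–H: 6 × 405 = 2430
  Σ(formed) = 2767 kJ
ΔH = Σ(broken) − Σ(formed) = 2698 − 2767 = −69 kJ
For 2× the reaction as written: 2 × (−69) = −138 kJ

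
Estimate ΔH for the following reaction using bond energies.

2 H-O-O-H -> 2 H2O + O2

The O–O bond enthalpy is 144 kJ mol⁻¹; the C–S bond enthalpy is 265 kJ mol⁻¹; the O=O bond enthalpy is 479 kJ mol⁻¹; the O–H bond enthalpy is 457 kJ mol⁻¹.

ΔH ≈ −191 kJ

Bonds broken (reactants):
  O–H: 4 × 457 = 1828
  O–O: 2 × 144 = 288
  Σ(broken) = 2116 kJ
Bonds formed (products):
  O–H: 4 × 457 = 1828
  O=O: 1 × 479 = 479
  Σ(formed) = 2307 kJ
ΔH = Σ(broken) − Σ(formed) = 2116 − 2307 = −191 kJ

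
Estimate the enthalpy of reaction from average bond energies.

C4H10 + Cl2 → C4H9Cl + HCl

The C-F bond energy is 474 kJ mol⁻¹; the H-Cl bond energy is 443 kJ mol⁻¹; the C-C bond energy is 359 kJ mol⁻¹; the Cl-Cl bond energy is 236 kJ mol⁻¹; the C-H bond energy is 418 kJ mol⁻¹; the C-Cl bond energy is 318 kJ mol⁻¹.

ΔH ≈ −107 kJ

Bonds broken (reactants):
  C-C: 3 × 359 = 1077
  C-H: 10 × 418 = 4180
  Cl-Cl: 1 × 236 = 236
  Σ(broken) = 5493 kJ
Bonds formed (products):
  C-C: 3 × 359 = 1077
  C-Cl: 1 × 318 = 318
  C-H: 9 × 418 = 3762
  H-Cl: 1 × 443 = 443
  Σ(formed) = 5600 kJ
ΔH = Σ(broken) − Σ(formed) = 5493 − 5600 = −107 kJ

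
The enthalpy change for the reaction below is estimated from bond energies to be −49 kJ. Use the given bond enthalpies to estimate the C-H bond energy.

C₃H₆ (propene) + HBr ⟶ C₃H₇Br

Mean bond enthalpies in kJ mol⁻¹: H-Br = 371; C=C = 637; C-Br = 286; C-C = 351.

D(C-H) ≈ 420 kJ/mol

Let D be the C-H bond energy.
Σ(broken) = 1×351 + 6×D + 1×637 + 1×371 = 1359 + 6D
Σ(formed) = 1×286 + 2×351 + 7×D = 988 + 7D
ΔH = Σ(broken) − Σ(formed) = (1359 + 6D) − (988 + 7D) = +371 − D
Setting this equal to −49 kJ gives D = 420 kJ/mol.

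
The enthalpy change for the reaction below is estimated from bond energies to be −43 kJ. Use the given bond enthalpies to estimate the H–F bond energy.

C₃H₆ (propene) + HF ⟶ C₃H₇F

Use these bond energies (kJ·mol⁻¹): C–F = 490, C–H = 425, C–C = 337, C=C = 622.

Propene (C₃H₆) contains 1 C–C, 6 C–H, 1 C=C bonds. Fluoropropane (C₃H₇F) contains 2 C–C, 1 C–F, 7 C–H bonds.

Let D be the H–F bond energy.
Σ(broken) = 1×337 + 6×425 + 1×622 + 1×D = 3509 + D
Σ(formed) = 2×337 + 1×490 + 7×425 = 4139
ΔH = Σ(broken) − Σ(formed) = (3509 + D) − (4139) = −630 + D
Setting this equal to −43 kJ gives D = 587 kJ/mol.

D(H–F) ≈ 587 kJ/mol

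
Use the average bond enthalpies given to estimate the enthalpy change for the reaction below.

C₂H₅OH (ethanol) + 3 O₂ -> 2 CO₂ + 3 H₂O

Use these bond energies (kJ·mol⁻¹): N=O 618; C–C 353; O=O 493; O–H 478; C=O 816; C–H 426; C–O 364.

Bonds broken (reactants):
  C–C: 1 × 353 = 353
  C–H: 5 × 426 = 2130
  C–O: 1 × 364 = 364
  O–H: 1 × 478 = 478
  O=O: 3 × 493 = 1479
  Σ(broken) = 4804 kJ
Bonds formed (products):
  C=O: 4 × 816 = 3264
  O–H: 6 × 478 = 2868
  Σ(formed) = 6132 kJ
ΔH = Σ(broken) − Σ(formed) = 4804 − 6132 = −1328 kJ

ΔH ≈ −1328 kJ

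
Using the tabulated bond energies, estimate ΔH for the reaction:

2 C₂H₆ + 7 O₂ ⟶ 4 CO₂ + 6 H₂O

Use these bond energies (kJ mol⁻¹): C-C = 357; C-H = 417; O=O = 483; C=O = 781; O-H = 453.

Bonds broken (reactants):
  C-C: 2 × 357 = 714
  C-H: 12 × 417 = 5004
  O=O: 7 × 483 = 3381
  Σ(broken) = 9099 kJ
Bonds formed (products):
  C=O: 8 × 781 = 6248
  O-H: 12 × 453 = 5436
  Σ(formed) = 11684 kJ
ΔH = Σ(broken) − Σ(formed) = 9099 − 11684 = −2585 kJ

ΔH ≈ −2585 kJ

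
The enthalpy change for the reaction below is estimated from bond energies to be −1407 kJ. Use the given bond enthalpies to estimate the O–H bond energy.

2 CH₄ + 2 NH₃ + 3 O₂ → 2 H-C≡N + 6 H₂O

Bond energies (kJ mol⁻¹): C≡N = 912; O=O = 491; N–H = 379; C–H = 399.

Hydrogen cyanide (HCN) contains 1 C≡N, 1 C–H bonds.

D(O–H) ≈ 477 kJ/mol

Let D be the O–H bond energy.
Σ(broken) = 8×399 + 6×379 + 3×491 = 6939
Σ(formed) = 2×912 + 2×399 + 12×D = 2622 + 12D
ΔH = Σ(broken) − Σ(formed) = (6939) − (2622 + 12D) = +4317 − 12D
Setting this equal to −1407 kJ gives 12D = 5724, so D = 477 kJ/mol.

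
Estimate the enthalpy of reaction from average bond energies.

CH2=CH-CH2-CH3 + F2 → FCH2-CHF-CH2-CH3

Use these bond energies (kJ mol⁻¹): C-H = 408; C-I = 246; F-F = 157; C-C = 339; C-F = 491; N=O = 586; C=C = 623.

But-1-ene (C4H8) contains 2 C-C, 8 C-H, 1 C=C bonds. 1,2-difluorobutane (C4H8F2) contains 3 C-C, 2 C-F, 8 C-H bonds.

ΔH ≈ −541 kJ

Bonds broken (reactants):
  C-C: 2 × 339 = 678
  C-H: 8 × 408 = 3264
  C=C: 1 × 623 = 623
  F-F: 1 × 157 = 157
  Σ(broken) = 4722 kJ
Bonds formed (products):
  C-C: 3 × 339 = 1017
  C-F: 2 × 491 = 982
  C-H: 8 × 408 = 3264
  Σ(formed) = 5263 kJ
ΔH = Σ(broken) − Σ(formed) = 4722 − 5263 = −541 kJ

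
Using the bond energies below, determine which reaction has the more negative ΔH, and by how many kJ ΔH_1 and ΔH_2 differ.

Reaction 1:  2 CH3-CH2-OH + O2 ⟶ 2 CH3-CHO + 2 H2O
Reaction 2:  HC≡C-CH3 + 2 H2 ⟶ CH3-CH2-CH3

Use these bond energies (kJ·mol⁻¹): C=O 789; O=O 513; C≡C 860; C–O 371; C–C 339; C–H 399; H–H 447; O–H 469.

Reaction 1, by 282 kJ

Reaction 1:
  Bonds broken (reactants):
    C–C: 2 × 339 = 678
    C–H: 10 × 399 = 3990
    C–O: 2 × 371 = 742
    O–H: 2 × 469 = 938
    O=O: 1 × 513 = 513
    Σ(broken) = 6861 kJ
  Bonds formed (products):
    C–C: 2 × 339 = 678
    C–H: 8 × 399 = 3192
    C=O: 2 × 789 = 1578
    O–H: 4 × 469 = 1876
    Σ(formed) = 7324 kJ
  ΔH_1 = 6861 − 7324 = −463 kJ
Reaction 2:
  Bonds broken (reactants):
    C≡C: 1 × 860 = 860
    C–C: 1 × 339 = 339
    C–H: 4 × 399 = 1596
    H–H: 2 × 447 = 894
    Σ(broken) = 3689 kJ
  Bonds formed (products):
    C–C: 2 × 339 = 678
    C–H: 8 × 399 = 3192
    Σ(formed) = 3870 kJ
  ΔH_2 = 3689 − 3870 = −181 kJ
ΔH_1 − ΔH_2 = −282 kJ, so reaction 1 has the more negative ΔH; |ΔH_1 − ΔH_2| = 282 kJ.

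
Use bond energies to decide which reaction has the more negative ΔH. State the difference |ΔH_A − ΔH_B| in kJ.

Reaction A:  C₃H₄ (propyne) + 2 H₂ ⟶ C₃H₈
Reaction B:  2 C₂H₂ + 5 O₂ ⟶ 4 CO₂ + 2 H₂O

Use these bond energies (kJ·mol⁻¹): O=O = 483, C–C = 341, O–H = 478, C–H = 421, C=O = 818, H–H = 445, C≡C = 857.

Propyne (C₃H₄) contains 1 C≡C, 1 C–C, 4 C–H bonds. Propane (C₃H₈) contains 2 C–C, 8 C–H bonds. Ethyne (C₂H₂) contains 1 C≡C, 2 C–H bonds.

Reaction B, by 2365 kJ

Reaction A:
  Bonds broken (reactants):
    C≡C: 1 × 857 = 857
    C–C: 1 × 341 = 341
    C–H: 4 × 421 = 1684
    H–H: 2 × 445 = 890
    Σ(broken) = 3772 kJ
  Bonds formed (products):
    C–C: 2 × 341 = 682
    C–H: 8 × 421 = 3368
    Σ(formed) = 4050 kJ
  ΔH_A = 3772 − 4050 = −278 kJ
Reaction B:
  Bonds broken (reactants):
    C≡C: 2 × 857 = 1714
    C–H: 4 × 421 = 1684
    O=O: 5 × 483 = 2415
    Σ(broken) = 5813 kJ
  Bonds formed (products):
    C=O: 8 × 818 = 6544
    O–H: 4 × 478 = 1912
    Σ(formed) = 8456 kJ
  ΔH_B = 5813 − 8456 = −2643 kJ
ΔH_A − ΔH_B = +2365 kJ, so reaction B has the more negative ΔH; |ΔH_A − ΔH_B| = 2365 kJ.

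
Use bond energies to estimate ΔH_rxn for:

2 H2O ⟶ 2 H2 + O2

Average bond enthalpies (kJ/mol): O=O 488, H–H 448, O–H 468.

Bonds broken (reactants):
  O–H: 4 × 468 = 1872
  Σ(broken) = 1872 kJ
Bonds formed (products):
  H–H: 2 × 448 = 896
  O=O: 1 × 488 = 488
  Σ(formed) = 1384 kJ
ΔH = Σ(broken) − Σ(formed) = 1872 − 1384 = +488 kJ

ΔH ≈ +488 kJ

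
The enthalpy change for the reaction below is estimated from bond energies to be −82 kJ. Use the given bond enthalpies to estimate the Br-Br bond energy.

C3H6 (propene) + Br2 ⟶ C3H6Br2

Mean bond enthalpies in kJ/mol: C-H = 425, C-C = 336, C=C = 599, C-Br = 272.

D(Br-Br) ≈ 199 kJ/mol

Let D be the Br-Br bond energy.
Σ(broken) = 1×D + 1×336 + 6×425 + 1×599 = 3485 + D
Σ(formed) = 2×272 + 2×336 + 6×425 = 3766
ΔH = Σ(broken) − Σ(formed) = (3485 + D) − (3766) = −281 + D
Setting this equal to −82 kJ gives D = 199 kJ/mol.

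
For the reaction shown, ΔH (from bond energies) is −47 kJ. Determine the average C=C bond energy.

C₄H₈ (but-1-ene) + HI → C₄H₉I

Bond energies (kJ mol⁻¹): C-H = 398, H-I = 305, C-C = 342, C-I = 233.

Let D be the C=C bond energy.
Σ(broken) = 2×342 + 8×398 + 1×D + 1×305 = 4173 + D
Σ(formed) = 3×342 + 9×398 + 1×233 = 4841
ΔH = Σ(broken) − Σ(formed) = (4173 + D) − (4841) = −668 + D
Setting this equal to −47 kJ gives D = 621 kJ/mol.

D(C=C) ≈ 621 kJ/mol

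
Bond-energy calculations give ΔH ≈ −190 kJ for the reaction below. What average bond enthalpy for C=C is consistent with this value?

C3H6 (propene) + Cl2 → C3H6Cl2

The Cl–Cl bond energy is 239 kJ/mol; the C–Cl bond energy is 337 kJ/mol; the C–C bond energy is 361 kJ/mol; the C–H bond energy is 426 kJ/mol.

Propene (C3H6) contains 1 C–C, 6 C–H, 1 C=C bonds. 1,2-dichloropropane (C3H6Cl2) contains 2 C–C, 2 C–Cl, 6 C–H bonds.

Let D be the C=C bond energy.
Σ(broken) = 1×361 + 6×426 + 1×D + 1×239 = 3156 + D
Σ(formed) = 2×361 + 2×337 + 6×426 = 3952
ΔH = Σ(broken) − Σ(formed) = (3156 + D) − (3952) = −796 + D
Setting this equal to −190 kJ gives D = 606 kJ/mol.

D(C=C) ≈ 606 kJ/mol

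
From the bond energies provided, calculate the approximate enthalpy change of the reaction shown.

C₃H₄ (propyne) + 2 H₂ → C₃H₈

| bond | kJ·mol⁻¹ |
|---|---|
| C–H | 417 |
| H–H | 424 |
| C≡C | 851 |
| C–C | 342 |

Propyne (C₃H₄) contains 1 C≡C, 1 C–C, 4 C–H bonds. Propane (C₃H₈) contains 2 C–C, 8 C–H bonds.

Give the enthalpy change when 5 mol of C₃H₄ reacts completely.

ΔH = −1555 kJ

Bonds broken (reactants):
  C≡C: 1 × 851 = 851
  C–C: 1 × 342 = 342
  C–H: 4 × 417 = 1668
  H–H: 2 × 424 = 848
  Σ(broken) = 3709 kJ
Bonds formed (products):
  C–C: 2 × 342 = 684
  C–H: 8 × 417 = 3336
  Σ(formed) = 4020 kJ
ΔH = Σ(broken) − Σ(formed) = 3709 − 4020 = −311 kJ
For 5× the reaction as written: 5 × (−311) = −1555 kJ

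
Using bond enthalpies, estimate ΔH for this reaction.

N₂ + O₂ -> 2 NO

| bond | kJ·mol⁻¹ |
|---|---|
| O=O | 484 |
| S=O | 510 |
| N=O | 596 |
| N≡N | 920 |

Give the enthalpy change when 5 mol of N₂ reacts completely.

ΔH = +1060 kJ

Bonds broken (reactants):
  N≡N: 1 × 920 = 920
  O=O: 1 × 484 = 484
  Σ(broken) = 1404 kJ
Bonds formed (products):
  N=O: 2 × 596 = 1192
  Σ(formed) = 1192 kJ
ΔH = Σ(broken) − Σ(formed) = 1404 − 1192 = +212 kJ
For 5× the reaction as written: 5 × (+212) = +1060 kJ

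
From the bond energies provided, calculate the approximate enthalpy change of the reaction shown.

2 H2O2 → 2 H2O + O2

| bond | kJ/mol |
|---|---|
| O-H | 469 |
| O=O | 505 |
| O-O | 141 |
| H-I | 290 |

ΔH ≈ −223 kJ

Bonds broken (reactants):
  O-H: 4 × 469 = 1876
  O-O: 2 × 141 = 282
  Σ(broken) = 2158 kJ
Bonds formed (products):
  O-H: 4 × 469 = 1876
  O=O: 1 × 505 = 505
  Σ(formed) = 2381 kJ
ΔH = Σ(broken) − Σ(formed) = 2158 − 2381 = −223 kJ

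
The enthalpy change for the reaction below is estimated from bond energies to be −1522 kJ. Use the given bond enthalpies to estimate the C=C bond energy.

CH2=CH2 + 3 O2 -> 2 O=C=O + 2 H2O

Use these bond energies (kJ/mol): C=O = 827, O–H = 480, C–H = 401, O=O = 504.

Let D be the C=C bond energy.
Σ(broken) = 4×401 + 1×D + 3×504 = 3116 + D
Σ(formed) = 4×827 + 4×480 = 5228
ΔH = Σ(broken) − Σ(formed) = (3116 + D) − (5228) = −2112 + D
Setting this equal to −1522 kJ gives D = 590 kJ/mol.

D(C=C) ≈ 590 kJ/mol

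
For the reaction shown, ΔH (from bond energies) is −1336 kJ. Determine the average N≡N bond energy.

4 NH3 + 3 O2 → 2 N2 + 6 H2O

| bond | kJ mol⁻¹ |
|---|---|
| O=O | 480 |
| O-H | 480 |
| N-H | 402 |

D(N≡N) ≈ 920 kJ/mol

Let D be the N≡N bond energy.
Σ(broken) = 12×402 + 3×480 = 6264
Σ(formed) = 2×D + 12×480 = 5760 + 2D
ΔH = Σ(broken) − Σ(formed) = (6264) − (5760 + 2D) = +504 − 2D
Setting this equal to −1336 kJ gives 2D = 1840, so D = 920 kJ/mol.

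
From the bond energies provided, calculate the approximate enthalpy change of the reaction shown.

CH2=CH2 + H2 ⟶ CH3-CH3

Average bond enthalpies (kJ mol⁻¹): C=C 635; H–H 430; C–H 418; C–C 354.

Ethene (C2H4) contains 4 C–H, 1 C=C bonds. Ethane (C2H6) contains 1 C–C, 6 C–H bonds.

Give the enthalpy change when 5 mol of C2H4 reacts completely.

Bonds broken (reactants):
  C–H: 4 × 418 = 1672
  C=C: 1 × 635 = 635
  H–H: 1 × 430 = 430
  Σ(broken) = 2737 kJ
Bonds formed (products):
  C–C: 1 × 354 = 354
  C–H: 6 × 418 = 2508
  Σ(formed) = 2862 kJ
ΔH = Σ(broken) − Σ(formed) = 2737 − 2862 = −125 kJ
For 5× the reaction as written: 5 × (−125) = −625 kJ

ΔH = −625 kJ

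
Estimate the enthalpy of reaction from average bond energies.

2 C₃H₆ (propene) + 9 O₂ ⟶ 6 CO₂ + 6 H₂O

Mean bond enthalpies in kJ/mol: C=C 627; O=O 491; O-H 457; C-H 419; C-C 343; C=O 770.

Bonds broken (reactants):
  C-C: 2 × 343 = 686
  C-H: 12 × 419 = 5028
  C=C: 2 × 627 = 1254
  O=O: 9 × 491 = 4419
  Σ(broken) = 11387 kJ
Bonds formed (products):
  C=O: 12 × 770 = 9240
  O-H: 12 × 457 = 5484
  Σ(formed) = 14724 kJ
ΔH = Σ(broken) − Σ(formed) = 11387 − 14724 = −3337 kJ

ΔH ≈ −3337 kJ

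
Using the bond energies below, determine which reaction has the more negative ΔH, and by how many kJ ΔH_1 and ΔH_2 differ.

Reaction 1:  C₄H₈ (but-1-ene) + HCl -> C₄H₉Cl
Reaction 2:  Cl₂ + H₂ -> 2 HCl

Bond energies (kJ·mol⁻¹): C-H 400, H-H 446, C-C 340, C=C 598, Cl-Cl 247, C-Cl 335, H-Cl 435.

Reaction 1:
  Bonds broken (reactants):
    C-C: 2 × 340 = 680
    C-H: 8 × 400 = 3200
    C=C: 1 × 598 = 598
    H-Cl: 1 × 435 = 435
    Σ(broken) = 4913 kJ
  Bonds formed (products):
    C-C: 3 × 340 = 1020
    C-Cl: 1 × 335 = 335
    C-H: 9 × 400 = 3600
    Σ(formed) = 4955 kJ
  ΔH_1 = 4913 − 4955 = −42 kJ
Reaction 2:
  Bonds broken (reactants):
    Cl-Cl: 1 × 247 = 247
    H-H: 1 × 446 = 446
    Σ(broken) = 693 kJ
  Bonds formed (products):
    H-Cl: 2 × 435 = 870
    Σ(formed) = 870 kJ
  ΔH_2 = 693 − 870 = −177 kJ
ΔH_1 − ΔH_2 = +135 kJ, so reaction 2 has the more negative ΔH; |ΔH_1 − ΔH_2| = 135 kJ.

Reaction 2, by 135 kJ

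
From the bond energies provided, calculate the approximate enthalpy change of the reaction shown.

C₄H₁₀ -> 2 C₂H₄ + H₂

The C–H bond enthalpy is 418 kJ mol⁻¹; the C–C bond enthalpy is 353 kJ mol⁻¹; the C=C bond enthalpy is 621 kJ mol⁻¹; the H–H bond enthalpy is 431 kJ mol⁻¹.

ΔH ≈ +222 kJ

Bonds broken (reactants):
  C–C: 3 × 353 = 1059
  C–H: 10 × 418 = 4180
  Σ(broken) = 5239 kJ
Bonds formed (products):
  C–H: 8 × 418 = 3344
  C=C: 2 × 621 = 1242
  H–H: 1 × 431 = 431
  Σ(formed) = 5017 kJ
ΔH = Σ(broken) − Σ(formed) = 5239 − 5017 = +222 kJ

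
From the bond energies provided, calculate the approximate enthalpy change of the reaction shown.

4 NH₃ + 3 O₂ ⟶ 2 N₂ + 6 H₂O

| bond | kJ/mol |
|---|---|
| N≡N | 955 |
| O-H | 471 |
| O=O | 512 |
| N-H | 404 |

ΔH ≈ −1178 kJ

Bonds broken (reactants):
  N-H: 12 × 404 = 4848
  O=O: 3 × 512 = 1536
  Σ(broken) = 6384 kJ
Bonds formed (products):
  N≡N: 2 × 955 = 1910
  O-H: 12 × 471 = 5652
  Σ(formed) = 7562 kJ
ΔH = Σ(broken) − Σ(formed) = 6384 − 7562 = −1178 kJ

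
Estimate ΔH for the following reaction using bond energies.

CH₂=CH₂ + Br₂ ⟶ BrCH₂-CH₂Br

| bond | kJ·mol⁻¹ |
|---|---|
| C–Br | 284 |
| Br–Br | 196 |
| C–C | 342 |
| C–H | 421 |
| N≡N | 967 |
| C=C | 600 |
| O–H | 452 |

ΔH ≈ −114 kJ

Bonds broken (reactants):
  Br–Br: 1 × 196 = 196
  C–H: 4 × 421 = 1684
  C=C: 1 × 600 = 600
  Σ(broken) = 2480 kJ
Bonds formed (products):
  C–Br: 2 × 284 = 568
  C–C: 1 × 342 = 342
  C–H: 4 × 421 = 1684
  Σ(formed) = 2594 kJ
ΔH = Σ(broken) − Σ(formed) = 2480 − 2594 = −114 kJ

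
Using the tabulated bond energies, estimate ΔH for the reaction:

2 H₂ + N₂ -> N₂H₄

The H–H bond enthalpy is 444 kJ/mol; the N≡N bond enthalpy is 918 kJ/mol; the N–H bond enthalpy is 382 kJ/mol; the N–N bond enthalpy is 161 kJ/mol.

ΔH ≈ +117 kJ

Bonds broken (reactants):
  H–H: 2 × 444 = 888
  N≡N: 1 × 918 = 918
  Σ(broken) = 1806 kJ
Bonds formed (products):
  N–H: 4 × 382 = 1528
  N–N: 1 × 161 = 161
  Σ(formed) = 1689 kJ
ΔH = Σ(broken) − Σ(formed) = 1806 − 1689 = +117 kJ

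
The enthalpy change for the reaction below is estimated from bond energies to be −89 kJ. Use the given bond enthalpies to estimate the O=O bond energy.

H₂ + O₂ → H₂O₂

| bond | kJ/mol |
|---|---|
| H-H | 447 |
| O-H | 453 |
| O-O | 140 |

Let D be the O=O bond energy.
Σ(broken) = 1×447 + 1×D = 447 + D
Σ(formed) = 2×453 + 1×140 = 1046
ΔH = Σ(broken) − Σ(formed) = (447 + D) − (1046) = −599 + D
Setting this equal to −89 kJ gives D = 510 kJ/mol.

D(O=O) ≈ 510 kJ/mol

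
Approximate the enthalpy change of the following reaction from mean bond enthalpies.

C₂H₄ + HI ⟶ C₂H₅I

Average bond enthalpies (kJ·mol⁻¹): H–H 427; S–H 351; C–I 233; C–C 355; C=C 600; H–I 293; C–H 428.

ΔH ≈ −123 kJ

Bonds broken (reactants):
  C–H: 4 × 428 = 1712
  C=C: 1 × 600 = 600
  H–I: 1 × 293 = 293
  Σ(broken) = 2605 kJ
Bonds formed (products):
  C–C: 1 × 355 = 355
  C–H: 5 × 428 = 2140
  C–I: 1 × 233 = 233
  Σ(formed) = 2728 kJ
ΔH = Σ(broken) − Σ(formed) = 2605 − 2728 = −123 kJ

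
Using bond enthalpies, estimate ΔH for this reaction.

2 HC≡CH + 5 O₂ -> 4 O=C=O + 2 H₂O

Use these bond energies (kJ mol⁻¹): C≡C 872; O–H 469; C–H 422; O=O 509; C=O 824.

Bonds broken (reactants):
  C≡C: 2 × 872 = 1744
  C–H: 4 × 422 = 1688
  O=O: 5 × 509 = 2545
  Σ(broken) = 5977 kJ
Bonds formed (products):
  C=O: 8 × 824 = 6592
  O–H: 4 × 469 = 1876
  Σ(formed) = 8468 kJ
ΔH = Σ(broken) − Σ(formed) = 5977 − 8468 = −2491 kJ

ΔH ≈ −2491 kJ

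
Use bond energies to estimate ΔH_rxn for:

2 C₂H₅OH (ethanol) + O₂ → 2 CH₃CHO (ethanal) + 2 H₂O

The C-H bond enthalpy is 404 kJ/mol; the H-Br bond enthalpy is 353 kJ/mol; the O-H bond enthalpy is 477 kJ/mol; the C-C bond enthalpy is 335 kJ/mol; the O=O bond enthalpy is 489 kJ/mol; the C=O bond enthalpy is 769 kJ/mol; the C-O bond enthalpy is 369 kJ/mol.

Bonds broken (reactants):
  C-C: 2 × 335 = 670
  C-H: 10 × 404 = 4040
  C-O: 2 × 369 = 738
  O-H: 2 × 477 = 954
  O=O: 1 × 489 = 489
  Σ(broken) = 6891 kJ
Bonds formed (products):
  C-C: 2 × 335 = 670
  C-H: 8 × 404 = 3232
  C=O: 2 × 769 = 1538
  O-H: 4 × 477 = 1908
  Σ(formed) = 7348 kJ
ΔH = Σ(broken) − Σ(formed) = 6891 − 7348 = −457 kJ

ΔH ≈ −457 kJ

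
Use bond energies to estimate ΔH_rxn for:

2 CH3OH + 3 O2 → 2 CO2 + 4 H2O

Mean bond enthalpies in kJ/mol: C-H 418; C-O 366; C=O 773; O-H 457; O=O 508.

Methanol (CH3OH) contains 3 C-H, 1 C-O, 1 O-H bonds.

ΔH ≈ −1070 kJ

Bonds broken (reactants):
  C-H: 6 × 418 = 2508
  C-O: 2 × 366 = 732
  O-H: 2 × 457 = 914
  O=O: 3 × 508 = 1524
  Σ(broken) = 5678 kJ
Bonds formed (products):
  C=O: 4 × 773 = 3092
  O-H: 8 × 457 = 3656
  Σ(formed) = 6748 kJ
ΔH = Σ(broken) − Σ(formed) = 5678 − 6748 = −1070 kJ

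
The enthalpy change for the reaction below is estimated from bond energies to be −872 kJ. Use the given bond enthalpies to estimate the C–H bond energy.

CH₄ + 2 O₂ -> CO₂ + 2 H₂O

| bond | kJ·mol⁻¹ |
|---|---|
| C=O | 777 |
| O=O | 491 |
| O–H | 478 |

Let D be the C–H bond energy.
Σ(broken) = 4×D + 2×491 = 982 + 4D
Σ(formed) = 2×777 + 4×478 = 3466
ΔH = Σ(broken) − Σ(formed) = (982 + 4D) − (3466) = −2484 + 4D
Setting this equal to −872 kJ gives 4D = 1612, so D = 403 kJ/mol.

D(C–H) ≈ 403 kJ/mol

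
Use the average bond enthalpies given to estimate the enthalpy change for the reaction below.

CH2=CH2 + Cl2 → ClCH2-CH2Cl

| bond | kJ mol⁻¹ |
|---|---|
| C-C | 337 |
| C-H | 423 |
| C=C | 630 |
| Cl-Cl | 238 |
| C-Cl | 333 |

ΔH ≈ −135 kJ

Bonds broken (reactants):
  C-H: 4 × 423 = 1692
  C=C: 1 × 630 = 630
  Cl-Cl: 1 × 238 = 238
  Σ(broken) = 2560 kJ
Bonds formed (products):
  C-C: 1 × 337 = 337
  C-Cl: 2 × 333 = 666
  C-H: 4 × 423 = 1692
  Σ(formed) = 2695 kJ
ΔH = Σ(broken) − Σ(formed) = 2560 − 2695 = −135 kJ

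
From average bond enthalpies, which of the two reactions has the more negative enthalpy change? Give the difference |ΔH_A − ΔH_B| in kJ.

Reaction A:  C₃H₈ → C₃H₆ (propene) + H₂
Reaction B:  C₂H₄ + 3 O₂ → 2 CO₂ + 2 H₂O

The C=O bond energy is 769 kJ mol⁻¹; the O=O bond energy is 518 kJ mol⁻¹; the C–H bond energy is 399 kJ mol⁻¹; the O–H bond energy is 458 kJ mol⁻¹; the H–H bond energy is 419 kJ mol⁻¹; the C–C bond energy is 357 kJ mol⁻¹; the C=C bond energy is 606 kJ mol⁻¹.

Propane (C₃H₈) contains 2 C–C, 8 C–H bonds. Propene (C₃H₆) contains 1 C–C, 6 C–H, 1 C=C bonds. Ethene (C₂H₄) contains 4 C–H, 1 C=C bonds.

Reaction A:
  Bonds broken (reactants):
    C–C: 2 × 357 = 714
    C–H: 8 × 399 = 3192
    Σ(broken) = 3906 kJ
  Bonds formed (products):
    C–C: 1 × 357 = 357
    C–H: 6 × 399 = 2394
    C=C: 1 × 606 = 606
    H–H: 1 × 419 = 419
    Σ(formed) = 3776 kJ
  ΔH_A = 3906 − 3776 = +130 kJ
Reaction B:
  Bonds broken (reactants):
    C–H: 4 × 399 = 1596
    C=C: 1 × 606 = 606
    O=O: 3 × 518 = 1554
    Σ(broken) = 3756 kJ
  Bonds formed (products):
    C=O: 4 × 769 = 3076
    O–H: 4 × 458 = 1832
    Σ(formed) = 4908 kJ
  ΔH_B = 3756 − 4908 = −1152 kJ
ΔH_A − ΔH_B = +1282 kJ, so reaction B has the more negative ΔH; |ΔH_A − ΔH_B| = 1282 kJ.

Reaction B, by 1282 kJ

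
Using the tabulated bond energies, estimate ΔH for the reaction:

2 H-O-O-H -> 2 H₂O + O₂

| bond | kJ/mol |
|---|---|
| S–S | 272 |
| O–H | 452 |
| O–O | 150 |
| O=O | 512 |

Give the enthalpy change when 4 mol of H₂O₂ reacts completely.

Bonds broken (reactants):
  O–H: 4 × 452 = 1808
  O–O: 2 × 150 = 300
  Σ(broken) = 2108 kJ
Bonds formed (products):
  O–H: 4 × 452 = 1808
  O=O: 1 × 512 = 512
  Σ(formed) = 2320 kJ
ΔH = Σ(broken) − Σ(formed) = 2108 − 2320 = −212 kJ
For 2× the reaction as written: 2 × (−212) = −424 kJ

ΔH = −424 kJ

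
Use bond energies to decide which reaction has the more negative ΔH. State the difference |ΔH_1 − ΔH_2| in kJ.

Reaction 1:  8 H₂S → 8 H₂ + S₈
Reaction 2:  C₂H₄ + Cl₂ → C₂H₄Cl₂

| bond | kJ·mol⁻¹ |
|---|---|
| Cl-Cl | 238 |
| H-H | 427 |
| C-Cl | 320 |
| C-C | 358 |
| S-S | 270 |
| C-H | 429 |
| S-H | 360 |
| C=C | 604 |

Reaction 2, by 340 kJ

Reaction 1:
  Bonds broken (reactants):
    S-H: 16 × 360 = 5760
    Σ(broken) = 5760 kJ
  Bonds formed (products):
    H-H: 8 × 427 = 3416
    S-S: 8 × 270 = 2160
    Σ(formed) = 5576 kJ
  ΔH_1 = 5760 − 5576 = +184 kJ
Reaction 2:
  Bonds broken (reactants):
    C-H: 4 × 429 = 1716
    C=C: 1 × 604 = 604
    Cl-Cl: 1 × 238 = 238
    Σ(broken) = 2558 kJ
  Bonds formed (products):
    C-C: 1 × 358 = 358
    C-Cl: 2 × 320 = 640
    C-H: 4 × 429 = 1716
    Σ(formed) = 2714 kJ
  ΔH_2 = 2558 − 2714 = −156 kJ
ΔH_1 − ΔH_2 = +340 kJ, so reaction 2 has the more negative ΔH; |ΔH_1 − ΔH_2| = 340 kJ.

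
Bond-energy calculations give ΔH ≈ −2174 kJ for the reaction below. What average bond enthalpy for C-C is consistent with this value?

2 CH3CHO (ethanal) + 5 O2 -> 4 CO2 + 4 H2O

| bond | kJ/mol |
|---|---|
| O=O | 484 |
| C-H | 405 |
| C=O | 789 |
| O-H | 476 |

Let D be the C-C bond energy.
Σ(broken) = 2×D + 8×405 + 2×789 + 5×484 = 7238 + 2D
Σ(formed) = 8×789 + 8×476 = 10120
ΔH = Σ(broken) − Σ(formed) = (7238 + 2D) − (10120) = −2882 + 2D
Setting this equal to −2174 kJ gives 2D = 708, so D = 354 kJ/mol.

D(C-C) ≈ 354 kJ/mol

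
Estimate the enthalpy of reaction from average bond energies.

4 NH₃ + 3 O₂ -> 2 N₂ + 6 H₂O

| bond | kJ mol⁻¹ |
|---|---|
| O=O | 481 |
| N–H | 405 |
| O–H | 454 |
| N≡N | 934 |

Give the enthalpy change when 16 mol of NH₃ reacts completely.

Bonds broken (reactants):
  N–H: 12 × 405 = 4860
  O=O: 3 × 481 = 1443
  Σ(broken) = 6303 kJ
Bonds formed (products):
  N≡N: 2 × 934 = 1868
  O–H: 12 × 454 = 5448
  Σ(formed) = 7316 kJ
ΔH = Σ(broken) − Σ(formed) = 6303 − 7316 = −1013 kJ
For 4× the reaction as written: 4 × (−1013) = −4052 kJ

ΔH = −4052 kJ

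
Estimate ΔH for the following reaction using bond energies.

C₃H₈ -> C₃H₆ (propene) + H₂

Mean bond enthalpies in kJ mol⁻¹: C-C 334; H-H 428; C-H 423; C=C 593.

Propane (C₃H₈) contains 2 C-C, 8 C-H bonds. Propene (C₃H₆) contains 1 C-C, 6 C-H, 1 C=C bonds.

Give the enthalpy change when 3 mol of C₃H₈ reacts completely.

ΔH = +477 kJ

Bonds broken (reactants):
  C-C: 2 × 334 = 668
  C-H: 8 × 423 = 3384
  Σ(broken) = 4052 kJ
Bonds formed (products):
  C-C: 1 × 334 = 334
  C-H: 6 × 423 = 2538
  C=C: 1 × 593 = 593
  H-H: 1 × 428 = 428
  Σ(formed) = 3893 kJ
ΔH = Σ(broken) − Σ(formed) = 4052 − 3893 = +159 kJ
For 3× the reaction as written: 3 × (+159) = +477 kJ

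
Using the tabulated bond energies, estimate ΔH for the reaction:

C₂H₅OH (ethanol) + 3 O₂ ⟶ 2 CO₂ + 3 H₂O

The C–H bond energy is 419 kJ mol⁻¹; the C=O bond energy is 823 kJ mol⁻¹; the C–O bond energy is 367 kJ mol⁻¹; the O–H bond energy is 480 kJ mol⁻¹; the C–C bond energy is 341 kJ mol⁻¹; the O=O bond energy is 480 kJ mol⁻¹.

Bonds broken (reactants):
  C–C: 1 × 341 = 341
  C–H: 5 × 419 = 2095
  C–O: 1 × 367 = 367
  O–H: 1 × 480 = 480
  O=O: 3 × 480 = 1440
  Σ(broken) = 4723 kJ
Bonds formed (products):
  C=O: 4 × 823 = 3292
  O–H: 6 × 480 = 2880
  Σ(formed) = 6172 kJ
ΔH = Σ(broken) − Σ(formed) = 4723 − 6172 = −1449 kJ

ΔH ≈ −1449 kJ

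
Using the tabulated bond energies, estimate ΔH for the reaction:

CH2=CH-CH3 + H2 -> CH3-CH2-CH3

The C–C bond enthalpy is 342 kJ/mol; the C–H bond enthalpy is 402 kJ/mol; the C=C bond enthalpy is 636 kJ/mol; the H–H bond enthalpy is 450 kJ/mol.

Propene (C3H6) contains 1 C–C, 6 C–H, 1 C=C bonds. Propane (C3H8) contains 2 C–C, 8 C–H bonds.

Bonds broken (reactants):
  C–C: 1 × 342 = 342
  C–H: 6 × 402 = 2412
  C=C: 1 × 636 = 636
  H–H: 1 × 450 = 450
  Σ(broken) = 3840 kJ
Bonds formed (products):
  C–C: 2 × 342 = 684
  C–H: 8 × 402 = 3216
  Σ(formed) = 3900 kJ
ΔH = Σ(broken) − Σ(formed) = 3840 − 3900 = −60 kJ

ΔH ≈ −60 kJ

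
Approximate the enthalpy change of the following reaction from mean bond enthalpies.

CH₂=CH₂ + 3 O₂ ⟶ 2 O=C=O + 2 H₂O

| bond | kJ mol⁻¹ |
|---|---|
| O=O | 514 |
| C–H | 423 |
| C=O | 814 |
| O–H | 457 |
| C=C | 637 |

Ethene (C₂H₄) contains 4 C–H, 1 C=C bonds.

Bonds broken (reactants):
  C–H: 4 × 423 = 1692
  C=C: 1 × 637 = 637
  O=O: 3 × 514 = 1542
  Σ(broken) = 3871 kJ
Bonds formed (products):
  C=O: 4 × 814 = 3256
  O–H: 4 × 457 = 1828
  Σ(formed) = 5084 kJ
ΔH = Σ(broken) − Σ(formed) = 3871 − 5084 = −1213 kJ

ΔH ≈ −1213 kJ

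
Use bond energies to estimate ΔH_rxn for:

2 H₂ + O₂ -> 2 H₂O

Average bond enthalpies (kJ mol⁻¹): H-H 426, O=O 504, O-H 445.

ΔH ≈ −424 kJ

Bonds broken (reactants):
  H-H: 2 × 426 = 852
  O=O: 1 × 504 = 504
  Σ(broken) = 1356 kJ
Bonds formed (products):
  O-H: 4 × 445 = 1780
  Σ(formed) = 1780 kJ
ΔH = Σ(broken) − Σ(formed) = 1356 − 1780 = −424 kJ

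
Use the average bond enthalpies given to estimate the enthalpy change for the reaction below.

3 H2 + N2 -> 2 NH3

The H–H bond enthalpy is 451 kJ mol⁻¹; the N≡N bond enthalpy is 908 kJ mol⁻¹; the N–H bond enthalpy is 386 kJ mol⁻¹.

Bonds broken (reactants):
  H–H: 3 × 451 = 1353
  N≡N: 1 × 908 = 908
  Σ(broken) = 2261 kJ
Bonds formed (products):
  N–H: 6 × 386 = 2316
  Σ(formed) = 2316 kJ
ΔH = Σ(broken) − Σ(formed) = 2261 − 2316 = −55 kJ

ΔH ≈ −55 kJ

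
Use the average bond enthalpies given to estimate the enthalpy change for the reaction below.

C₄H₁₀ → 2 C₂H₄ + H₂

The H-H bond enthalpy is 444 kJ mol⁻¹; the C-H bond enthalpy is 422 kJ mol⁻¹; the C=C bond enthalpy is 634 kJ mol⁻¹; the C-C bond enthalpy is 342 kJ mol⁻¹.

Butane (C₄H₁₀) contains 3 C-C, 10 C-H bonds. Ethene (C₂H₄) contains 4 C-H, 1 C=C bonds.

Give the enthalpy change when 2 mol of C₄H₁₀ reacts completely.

Bonds broken (reactants):
  C-C: 3 × 342 = 1026
  C-H: 10 × 422 = 4220
  Σ(broken) = 5246 kJ
Bonds formed (products):
  C-H: 8 × 422 = 3376
  C=C: 2 × 634 = 1268
  H-H: 1 × 444 = 444
  Σ(formed) = 5088 kJ
ΔH = Σ(broken) − Σ(formed) = 5246 − 5088 = +158 kJ
For 2× the reaction as written: 2 × (+158) = +316 kJ

ΔH = +316 kJ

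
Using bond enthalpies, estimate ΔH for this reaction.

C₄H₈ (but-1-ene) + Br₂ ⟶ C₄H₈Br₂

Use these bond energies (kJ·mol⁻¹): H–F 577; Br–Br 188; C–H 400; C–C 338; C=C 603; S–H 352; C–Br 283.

ΔH ≈ −113 kJ

Bonds broken (reactants):
  Br–Br: 1 × 188 = 188
  C–C: 2 × 338 = 676
  C–H: 8 × 400 = 3200
  C=C: 1 × 603 = 603
  Σ(broken) = 4667 kJ
Bonds formed (products):
  C–Br: 2 × 283 = 566
  C–C: 3 × 338 = 1014
  C–H: 8 × 400 = 3200
  Σ(formed) = 4780 kJ
ΔH = Σ(broken) − Σ(formed) = 4667 − 4780 = −113 kJ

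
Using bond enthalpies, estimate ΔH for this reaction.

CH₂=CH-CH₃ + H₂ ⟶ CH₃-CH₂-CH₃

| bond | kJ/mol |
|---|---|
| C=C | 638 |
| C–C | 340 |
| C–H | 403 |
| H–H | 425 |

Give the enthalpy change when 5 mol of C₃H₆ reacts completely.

ΔH = −415 kJ

Bonds broken (reactants):
  C–C: 1 × 340 = 340
  C–H: 6 × 403 = 2418
  C=C: 1 × 638 = 638
  H–H: 1 × 425 = 425
  Σ(broken) = 3821 kJ
Bonds formed (products):
  C–C: 2 × 340 = 680
  C–H: 8 × 403 = 3224
  Σ(formed) = 3904 kJ
ΔH = Σ(broken) − Σ(formed) = 3821 − 3904 = −83 kJ
For 5× the reaction as written: 5 × (−83) = −415 kJ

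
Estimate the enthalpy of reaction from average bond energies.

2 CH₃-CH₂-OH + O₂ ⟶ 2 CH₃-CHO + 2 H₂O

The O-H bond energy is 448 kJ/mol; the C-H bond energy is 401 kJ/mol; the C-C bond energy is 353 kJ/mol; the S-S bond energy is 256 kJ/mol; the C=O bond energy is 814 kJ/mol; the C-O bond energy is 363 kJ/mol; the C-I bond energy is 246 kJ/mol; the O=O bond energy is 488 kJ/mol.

ΔH ≈ −508 kJ

Bonds broken (reactants):
  C-C: 2 × 353 = 706
  C-H: 10 × 401 = 4010
  C-O: 2 × 363 = 726
  O-H: 2 × 448 = 896
  O=O: 1 × 488 = 488
  Σ(broken) = 6826 kJ
Bonds formed (products):
  C-C: 2 × 353 = 706
  C-H: 8 × 401 = 3208
  C=O: 2 × 814 = 1628
  O-H: 4 × 448 = 1792
  Σ(formed) = 7334 kJ
ΔH = Σ(broken) − Σ(formed) = 6826 − 7334 = −508 kJ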